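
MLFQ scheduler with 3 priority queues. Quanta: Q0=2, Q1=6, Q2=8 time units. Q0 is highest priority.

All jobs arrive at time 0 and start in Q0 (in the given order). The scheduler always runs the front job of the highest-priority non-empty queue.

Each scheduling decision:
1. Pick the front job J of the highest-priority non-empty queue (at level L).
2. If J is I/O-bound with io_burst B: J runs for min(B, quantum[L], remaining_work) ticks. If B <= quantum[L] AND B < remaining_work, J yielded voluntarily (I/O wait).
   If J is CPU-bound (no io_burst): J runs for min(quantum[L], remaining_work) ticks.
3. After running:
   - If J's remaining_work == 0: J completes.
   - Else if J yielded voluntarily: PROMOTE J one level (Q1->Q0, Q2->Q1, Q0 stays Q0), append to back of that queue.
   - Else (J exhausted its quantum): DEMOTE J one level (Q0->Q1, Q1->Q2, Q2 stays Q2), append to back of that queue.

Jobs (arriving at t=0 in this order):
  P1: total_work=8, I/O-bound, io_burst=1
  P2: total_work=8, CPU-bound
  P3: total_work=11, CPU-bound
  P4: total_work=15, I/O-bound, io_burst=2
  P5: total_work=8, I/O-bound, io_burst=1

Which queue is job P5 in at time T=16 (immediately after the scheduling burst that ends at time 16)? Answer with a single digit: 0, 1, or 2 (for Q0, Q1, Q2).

t=0-1: P1@Q0 runs 1, rem=7, I/O yield, promote→Q0. Q0=[P2,P3,P4,P5,P1] Q1=[] Q2=[]
t=1-3: P2@Q0 runs 2, rem=6, quantum used, demote→Q1. Q0=[P3,P4,P5,P1] Q1=[P2] Q2=[]
t=3-5: P3@Q0 runs 2, rem=9, quantum used, demote→Q1. Q0=[P4,P5,P1] Q1=[P2,P3] Q2=[]
t=5-7: P4@Q0 runs 2, rem=13, I/O yield, promote→Q0. Q0=[P5,P1,P4] Q1=[P2,P3] Q2=[]
t=7-8: P5@Q0 runs 1, rem=7, I/O yield, promote→Q0. Q0=[P1,P4,P5] Q1=[P2,P3] Q2=[]
t=8-9: P1@Q0 runs 1, rem=6, I/O yield, promote→Q0. Q0=[P4,P5,P1] Q1=[P2,P3] Q2=[]
t=9-11: P4@Q0 runs 2, rem=11, I/O yield, promote→Q0. Q0=[P5,P1,P4] Q1=[P2,P3] Q2=[]
t=11-12: P5@Q0 runs 1, rem=6, I/O yield, promote→Q0. Q0=[P1,P4,P5] Q1=[P2,P3] Q2=[]
t=12-13: P1@Q0 runs 1, rem=5, I/O yield, promote→Q0. Q0=[P4,P5,P1] Q1=[P2,P3] Q2=[]
t=13-15: P4@Q0 runs 2, rem=9, I/O yield, promote→Q0. Q0=[P5,P1,P4] Q1=[P2,P3] Q2=[]
t=15-16: P5@Q0 runs 1, rem=5, I/O yield, promote→Q0. Q0=[P1,P4,P5] Q1=[P2,P3] Q2=[]
t=16-17: P1@Q0 runs 1, rem=4, I/O yield, promote→Q0. Q0=[P4,P5,P1] Q1=[P2,P3] Q2=[]
t=17-19: P4@Q0 runs 2, rem=7, I/O yield, promote→Q0. Q0=[P5,P1,P4] Q1=[P2,P3] Q2=[]
t=19-20: P5@Q0 runs 1, rem=4, I/O yield, promote→Q0. Q0=[P1,P4,P5] Q1=[P2,P3] Q2=[]
t=20-21: P1@Q0 runs 1, rem=3, I/O yield, promote→Q0. Q0=[P4,P5,P1] Q1=[P2,P3] Q2=[]
t=21-23: P4@Q0 runs 2, rem=5, I/O yield, promote→Q0. Q0=[P5,P1,P4] Q1=[P2,P3] Q2=[]
t=23-24: P5@Q0 runs 1, rem=3, I/O yield, promote→Q0. Q0=[P1,P4,P5] Q1=[P2,P3] Q2=[]
t=24-25: P1@Q0 runs 1, rem=2, I/O yield, promote→Q0. Q0=[P4,P5,P1] Q1=[P2,P3] Q2=[]
t=25-27: P4@Q0 runs 2, rem=3, I/O yield, promote→Q0. Q0=[P5,P1,P4] Q1=[P2,P3] Q2=[]
t=27-28: P5@Q0 runs 1, rem=2, I/O yield, promote→Q0. Q0=[P1,P4,P5] Q1=[P2,P3] Q2=[]
t=28-29: P1@Q0 runs 1, rem=1, I/O yield, promote→Q0. Q0=[P4,P5,P1] Q1=[P2,P3] Q2=[]
t=29-31: P4@Q0 runs 2, rem=1, I/O yield, promote→Q0. Q0=[P5,P1,P4] Q1=[P2,P3] Q2=[]
t=31-32: P5@Q0 runs 1, rem=1, I/O yield, promote→Q0. Q0=[P1,P4,P5] Q1=[P2,P3] Q2=[]
t=32-33: P1@Q0 runs 1, rem=0, completes. Q0=[P4,P5] Q1=[P2,P3] Q2=[]
t=33-34: P4@Q0 runs 1, rem=0, completes. Q0=[P5] Q1=[P2,P3] Q2=[]
t=34-35: P5@Q0 runs 1, rem=0, completes. Q0=[] Q1=[P2,P3] Q2=[]
t=35-41: P2@Q1 runs 6, rem=0, completes. Q0=[] Q1=[P3] Q2=[]
t=41-47: P3@Q1 runs 6, rem=3, quantum used, demote→Q2. Q0=[] Q1=[] Q2=[P3]
t=47-50: P3@Q2 runs 3, rem=0, completes. Q0=[] Q1=[] Q2=[]

Answer: 0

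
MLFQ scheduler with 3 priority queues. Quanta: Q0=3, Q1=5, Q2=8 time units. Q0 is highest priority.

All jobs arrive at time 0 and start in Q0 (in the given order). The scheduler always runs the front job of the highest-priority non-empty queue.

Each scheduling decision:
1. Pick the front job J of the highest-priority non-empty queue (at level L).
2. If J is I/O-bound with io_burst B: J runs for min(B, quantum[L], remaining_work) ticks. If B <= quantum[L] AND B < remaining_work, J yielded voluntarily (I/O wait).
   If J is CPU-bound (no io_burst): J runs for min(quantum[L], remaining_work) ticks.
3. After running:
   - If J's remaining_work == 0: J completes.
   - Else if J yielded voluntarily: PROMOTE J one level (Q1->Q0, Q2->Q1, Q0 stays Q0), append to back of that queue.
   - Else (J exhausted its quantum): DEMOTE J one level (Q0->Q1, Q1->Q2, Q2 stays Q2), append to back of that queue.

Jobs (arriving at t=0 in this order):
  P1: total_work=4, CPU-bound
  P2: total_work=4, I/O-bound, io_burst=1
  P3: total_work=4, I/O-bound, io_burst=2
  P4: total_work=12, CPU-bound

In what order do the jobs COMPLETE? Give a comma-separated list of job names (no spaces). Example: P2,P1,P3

t=0-3: P1@Q0 runs 3, rem=1, quantum used, demote→Q1. Q0=[P2,P3,P4] Q1=[P1] Q2=[]
t=3-4: P2@Q0 runs 1, rem=3, I/O yield, promote→Q0. Q0=[P3,P4,P2] Q1=[P1] Q2=[]
t=4-6: P3@Q0 runs 2, rem=2, I/O yield, promote→Q0. Q0=[P4,P2,P3] Q1=[P1] Q2=[]
t=6-9: P4@Q0 runs 3, rem=9, quantum used, demote→Q1. Q0=[P2,P3] Q1=[P1,P4] Q2=[]
t=9-10: P2@Q0 runs 1, rem=2, I/O yield, promote→Q0. Q0=[P3,P2] Q1=[P1,P4] Q2=[]
t=10-12: P3@Q0 runs 2, rem=0, completes. Q0=[P2] Q1=[P1,P4] Q2=[]
t=12-13: P2@Q0 runs 1, rem=1, I/O yield, promote→Q0. Q0=[P2] Q1=[P1,P4] Q2=[]
t=13-14: P2@Q0 runs 1, rem=0, completes. Q0=[] Q1=[P1,P4] Q2=[]
t=14-15: P1@Q1 runs 1, rem=0, completes. Q0=[] Q1=[P4] Q2=[]
t=15-20: P4@Q1 runs 5, rem=4, quantum used, demote→Q2. Q0=[] Q1=[] Q2=[P4]
t=20-24: P4@Q2 runs 4, rem=0, completes. Q0=[] Q1=[] Q2=[]

Answer: P3,P2,P1,P4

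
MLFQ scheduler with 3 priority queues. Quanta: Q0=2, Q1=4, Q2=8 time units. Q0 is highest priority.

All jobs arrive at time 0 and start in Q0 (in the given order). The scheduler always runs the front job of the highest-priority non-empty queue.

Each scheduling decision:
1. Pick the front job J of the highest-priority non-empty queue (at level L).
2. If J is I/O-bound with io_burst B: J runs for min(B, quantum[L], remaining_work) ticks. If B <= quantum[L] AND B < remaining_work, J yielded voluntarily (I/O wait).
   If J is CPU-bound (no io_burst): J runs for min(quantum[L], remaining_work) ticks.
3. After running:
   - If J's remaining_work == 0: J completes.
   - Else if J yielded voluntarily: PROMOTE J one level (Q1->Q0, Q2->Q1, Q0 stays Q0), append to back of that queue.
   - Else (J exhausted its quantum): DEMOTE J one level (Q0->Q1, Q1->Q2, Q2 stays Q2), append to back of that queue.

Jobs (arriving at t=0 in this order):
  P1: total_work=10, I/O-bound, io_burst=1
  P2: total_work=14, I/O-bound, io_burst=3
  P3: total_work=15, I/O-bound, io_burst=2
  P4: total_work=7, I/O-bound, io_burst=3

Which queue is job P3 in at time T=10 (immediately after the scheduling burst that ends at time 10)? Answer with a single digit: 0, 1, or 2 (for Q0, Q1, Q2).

t=0-1: P1@Q0 runs 1, rem=9, I/O yield, promote→Q0. Q0=[P2,P3,P4,P1] Q1=[] Q2=[]
t=1-3: P2@Q0 runs 2, rem=12, quantum used, demote→Q1. Q0=[P3,P4,P1] Q1=[P2] Q2=[]
t=3-5: P3@Q0 runs 2, rem=13, I/O yield, promote→Q0. Q0=[P4,P1,P3] Q1=[P2] Q2=[]
t=5-7: P4@Q0 runs 2, rem=5, quantum used, demote→Q1. Q0=[P1,P3] Q1=[P2,P4] Q2=[]
t=7-8: P1@Q0 runs 1, rem=8, I/O yield, promote→Q0. Q0=[P3,P1] Q1=[P2,P4] Q2=[]
t=8-10: P3@Q0 runs 2, rem=11, I/O yield, promote→Q0. Q0=[P1,P3] Q1=[P2,P4] Q2=[]
t=10-11: P1@Q0 runs 1, rem=7, I/O yield, promote→Q0. Q0=[P3,P1] Q1=[P2,P4] Q2=[]
t=11-13: P3@Q0 runs 2, rem=9, I/O yield, promote→Q0. Q0=[P1,P3] Q1=[P2,P4] Q2=[]
t=13-14: P1@Q0 runs 1, rem=6, I/O yield, promote→Q0. Q0=[P3,P1] Q1=[P2,P4] Q2=[]
t=14-16: P3@Q0 runs 2, rem=7, I/O yield, promote→Q0. Q0=[P1,P3] Q1=[P2,P4] Q2=[]
t=16-17: P1@Q0 runs 1, rem=5, I/O yield, promote→Q0. Q0=[P3,P1] Q1=[P2,P4] Q2=[]
t=17-19: P3@Q0 runs 2, rem=5, I/O yield, promote→Q0. Q0=[P1,P3] Q1=[P2,P4] Q2=[]
t=19-20: P1@Q0 runs 1, rem=4, I/O yield, promote→Q0. Q0=[P3,P1] Q1=[P2,P4] Q2=[]
t=20-22: P3@Q0 runs 2, rem=3, I/O yield, promote→Q0. Q0=[P1,P3] Q1=[P2,P4] Q2=[]
t=22-23: P1@Q0 runs 1, rem=3, I/O yield, promote→Q0. Q0=[P3,P1] Q1=[P2,P4] Q2=[]
t=23-25: P3@Q0 runs 2, rem=1, I/O yield, promote→Q0. Q0=[P1,P3] Q1=[P2,P4] Q2=[]
t=25-26: P1@Q0 runs 1, rem=2, I/O yield, promote→Q0. Q0=[P3,P1] Q1=[P2,P4] Q2=[]
t=26-27: P3@Q0 runs 1, rem=0, completes. Q0=[P1] Q1=[P2,P4] Q2=[]
t=27-28: P1@Q0 runs 1, rem=1, I/O yield, promote→Q0. Q0=[P1] Q1=[P2,P4] Q2=[]
t=28-29: P1@Q0 runs 1, rem=0, completes. Q0=[] Q1=[P2,P4] Q2=[]
t=29-32: P2@Q1 runs 3, rem=9, I/O yield, promote→Q0. Q0=[P2] Q1=[P4] Q2=[]
t=32-34: P2@Q0 runs 2, rem=7, quantum used, demote→Q1. Q0=[] Q1=[P4,P2] Q2=[]
t=34-37: P4@Q1 runs 3, rem=2, I/O yield, promote→Q0. Q0=[P4] Q1=[P2] Q2=[]
t=37-39: P4@Q0 runs 2, rem=0, completes. Q0=[] Q1=[P2] Q2=[]
t=39-42: P2@Q1 runs 3, rem=4, I/O yield, promote→Q0. Q0=[P2] Q1=[] Q2=[]
t=42-44: P2@Q0 runs 2, rem=2, quantum used, demote→Q1. Q0=[] Q1=[P2] Q2=[]
t=44-46: P2@Q1 runs 2, rem=0, completes. Q0=[] Q1=[] Q2=[]

Answer: 0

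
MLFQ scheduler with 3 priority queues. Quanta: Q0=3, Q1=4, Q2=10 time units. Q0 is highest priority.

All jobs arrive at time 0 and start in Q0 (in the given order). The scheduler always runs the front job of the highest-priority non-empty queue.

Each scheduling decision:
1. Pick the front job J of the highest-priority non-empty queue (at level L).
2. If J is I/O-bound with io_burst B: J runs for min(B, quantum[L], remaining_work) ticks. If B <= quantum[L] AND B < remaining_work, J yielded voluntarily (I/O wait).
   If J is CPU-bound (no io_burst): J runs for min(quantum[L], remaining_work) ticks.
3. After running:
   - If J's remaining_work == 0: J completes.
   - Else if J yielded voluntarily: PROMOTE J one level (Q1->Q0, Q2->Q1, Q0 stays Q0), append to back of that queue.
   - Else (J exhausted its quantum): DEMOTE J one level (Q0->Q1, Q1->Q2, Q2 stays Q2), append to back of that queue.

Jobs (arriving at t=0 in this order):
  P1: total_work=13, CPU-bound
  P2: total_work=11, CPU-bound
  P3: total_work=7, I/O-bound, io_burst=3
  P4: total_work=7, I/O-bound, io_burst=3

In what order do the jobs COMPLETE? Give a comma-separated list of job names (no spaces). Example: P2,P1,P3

Answer: P3,P4,P1,P2

Derivation:
t=0-3: P1@Q0 runs 3, rem=10, quantum used, demote→Q1. Q0=[P2,P3,P4] Q1=[P1] Q2=[]
t=3-6: P2@Q0 runs 3, rem=8, quantum used, demote→Q1. Q0=[P3,P4] Q1=[P1,P2] Q2=[]
t=6-9: P3@Q0 runs 3, rem=4, I/O yield, promote→Q0. Q0=[P4,P3] Q1=[P1,P2] Q2=[]
t=9-12: P4@Q0 runs 3, rem=4, I/O yield, promote→Q0. Q0=[P3,P4] Q1=[P1,P2] Q2=[]
t=12-15: P3@Q0 runs 3, rem=1, I/O yield, promote→Q0. Q0=[P4,P3] Q1=[P1,P2] Q2=[]
t=15-18: P4@Q0 runs 3, rem=1, I/O yield, promote→Q0. Q0=[P3,P4] Q1=[P1,P2] Q2=[]
t=18-19: P3@Q0 runs 1, rem=0, completes. Q0=[P4] Q1=[P1,P2] Q2=[]
t=19-20: P4@Q0 runs 1, rem=0, completes. Q0=[] Q1=[P1,P2] Q2=[]
t=20-24: P1@Q1 runs 4, rem=6, quantum used, demote→Q2. Q0=[] Q1=[P2] Q2=[P1]
t=24-28: P2@Q1 runs 4, rem=4, quantum used, demote→Q2. Q0=[] Q1=[] Q2=[P1,P2]
t=28-34: P1@Q2 runs 6, rem=0, completes. Q0=[] Q1=[] Q2=[P2]
t=34-38: P2@Q2 runs 4, rem=0, completes. Q0=[] Q1=[] Q2=[]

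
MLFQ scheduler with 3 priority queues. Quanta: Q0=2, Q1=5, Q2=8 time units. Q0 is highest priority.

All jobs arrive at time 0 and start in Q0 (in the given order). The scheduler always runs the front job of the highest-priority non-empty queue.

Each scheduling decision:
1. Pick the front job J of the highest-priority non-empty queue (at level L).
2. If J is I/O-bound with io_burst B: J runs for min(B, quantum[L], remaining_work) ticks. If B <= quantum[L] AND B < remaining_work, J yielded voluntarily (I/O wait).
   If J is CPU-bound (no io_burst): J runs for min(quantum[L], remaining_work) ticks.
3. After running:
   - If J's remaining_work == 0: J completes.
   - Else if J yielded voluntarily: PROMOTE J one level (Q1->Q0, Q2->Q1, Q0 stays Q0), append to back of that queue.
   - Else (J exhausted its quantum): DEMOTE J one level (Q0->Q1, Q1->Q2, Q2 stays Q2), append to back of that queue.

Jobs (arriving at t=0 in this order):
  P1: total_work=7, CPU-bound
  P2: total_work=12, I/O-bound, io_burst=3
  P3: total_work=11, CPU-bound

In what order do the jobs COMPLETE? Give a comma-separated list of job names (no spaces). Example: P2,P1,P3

Answer: P1,P2,P3

Derivation:
t=0-2: P1@Q0 runs 2, rem=5, quantum used, demote→Q1. Q0=[P2,P3] Q1=[P1] Q2=[]
t=2-4: P2@Q0 runs 2, rem=10, quantum used, demote→Q1. Q0=[P3] Q1=[P1,P2] Q2=[]
t=4-6: P3@Q0 runs 2, rem=9, quantum used, demote→Q1. Q0=[] Q1=[P1,P2,P3] Q2=[]
t=6-11: P1@Q1 runs 5, rem=0, completes. Q0=[] Q1=[P2,P3] Q2=[]
t=11-14: P2@Q1 runs 3, rem=7, I/O yield, promote→Q0. Q0=[P2] Q1=[P3] Q2=[]
t=14-16: P2@Q0 runs 2, rem=5, quantum used, demote→Q1. Q0=[] Q1=[P3,P2] Q2=[]
t=16-21: P3@Q1 runs 5, rem=4, quantum used, demote→Q2. Q0=[] Q1=[P2] Q2=[P3]
t=21-24: P2@Q1 runs 3, rem=2, I/O yield, promote→Q0. Q0=[P2] Q1=[] Q2=[P3]
t=24-26: P2@Q0 runs 2, rem=0, completes. Q0=[] Q1=[] Q2=[P3]
t=26-30: P3@Q2 runs 4, rem=0, completes. Q0=[] Q1=[] Q2=[]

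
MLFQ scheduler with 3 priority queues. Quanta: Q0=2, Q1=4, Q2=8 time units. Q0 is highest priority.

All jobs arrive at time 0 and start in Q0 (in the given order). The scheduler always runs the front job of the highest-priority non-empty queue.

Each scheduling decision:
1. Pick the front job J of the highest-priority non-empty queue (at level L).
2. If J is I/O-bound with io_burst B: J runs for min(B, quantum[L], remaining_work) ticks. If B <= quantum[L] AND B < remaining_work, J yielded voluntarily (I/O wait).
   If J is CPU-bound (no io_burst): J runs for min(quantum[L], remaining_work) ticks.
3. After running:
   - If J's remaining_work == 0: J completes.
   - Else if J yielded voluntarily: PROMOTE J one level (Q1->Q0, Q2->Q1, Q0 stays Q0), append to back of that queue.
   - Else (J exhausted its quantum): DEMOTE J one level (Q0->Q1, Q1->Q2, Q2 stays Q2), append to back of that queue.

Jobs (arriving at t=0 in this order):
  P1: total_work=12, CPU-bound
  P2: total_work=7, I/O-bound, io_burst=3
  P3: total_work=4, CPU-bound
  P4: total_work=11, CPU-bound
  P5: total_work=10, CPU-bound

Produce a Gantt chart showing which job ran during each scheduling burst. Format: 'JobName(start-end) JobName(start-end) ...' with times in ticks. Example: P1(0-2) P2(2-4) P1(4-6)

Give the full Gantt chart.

Answer: P1(0-2) P2(2-4) P3(4-6) P4(6-8) P5(8-10) P1(10-14) P2(14-17) P2(17-19) P3(19-21) P4(21-25) P5(25-29) P1(29-35) P4(35-40) P5(40-44)

Derivation:
t=0-2: P1@Q0 runs 2, rem=10, quantum used, demote→Q1. Q0=[P2,P3,P4,P5] Q1=[P1] Q2=[]
t=2-4: P2@Q0 runs 2, rem=5, quantum used, demote→Q1. Q0=[P3,P4,P5] Q1=[P1,P2] Q2=[]
t=4-6: P3@Q0 runs 2, rem=2, quantum used, demote→Q1. Q0=[P4,P5] Q1=[P1,P2,P3] Q2=[]
t=6-8: P4@Q0 runs 2, rem=9, quantum used, demote→Q1. Q0=[P5] Q1=[P1,P2,P3,P4] Q2=[]
t=8-10: P5@Q0 runs 2, rem=8, quantum used, demote→Q1. Q0=[] Q1=[P1,P2,P3,P4,P5] Q2=[]
t=10-14: P1@Q1 runs 4, rem=6, quantum used, demote→Q2. Q0=[] Q1=[P2,P3,P4,P5] Q2=[P1]
t=14-17: P2@Q1 runs 3, rem=2, I/O yield, promote→Q0. Q0=[P2] Q1=[P3,P4,P5] Q2=[P1]
t=17-19: P2@Q0 runs 2, rem=0, completes. Q0=[] Q1=[P3,P4,P5] Q2=[P1]
t=19-21: P3@Q1 runs 2, rem=0, completes. Q0=[] Q1=[P4,P5] Q2=[P1]
t=21-25: P4@Q1 runs 4, rem=5, quantum used, demote→Q2. Q0=[] Q1=[P5] Q2=[P1,P4]
t=25-29: P5@Q1 runs 4, rem=4, quantum used, demote→Q2. Q0=[] Q1=[] Q2=[P1,P4,P5]
t=29-35: P1@Q2 runs 6, rem=0, completes. Q0=[] Q1=[] Q2=[P4,P5]
t=35-40: P4@Q2 runs 5, rem=0, completes. Q0=[] Q1=[] Q2=[P5]
t=40-44: P5@Q2 runs 4, rem=0, completes. Q0=[] Q1=[] Q2=[]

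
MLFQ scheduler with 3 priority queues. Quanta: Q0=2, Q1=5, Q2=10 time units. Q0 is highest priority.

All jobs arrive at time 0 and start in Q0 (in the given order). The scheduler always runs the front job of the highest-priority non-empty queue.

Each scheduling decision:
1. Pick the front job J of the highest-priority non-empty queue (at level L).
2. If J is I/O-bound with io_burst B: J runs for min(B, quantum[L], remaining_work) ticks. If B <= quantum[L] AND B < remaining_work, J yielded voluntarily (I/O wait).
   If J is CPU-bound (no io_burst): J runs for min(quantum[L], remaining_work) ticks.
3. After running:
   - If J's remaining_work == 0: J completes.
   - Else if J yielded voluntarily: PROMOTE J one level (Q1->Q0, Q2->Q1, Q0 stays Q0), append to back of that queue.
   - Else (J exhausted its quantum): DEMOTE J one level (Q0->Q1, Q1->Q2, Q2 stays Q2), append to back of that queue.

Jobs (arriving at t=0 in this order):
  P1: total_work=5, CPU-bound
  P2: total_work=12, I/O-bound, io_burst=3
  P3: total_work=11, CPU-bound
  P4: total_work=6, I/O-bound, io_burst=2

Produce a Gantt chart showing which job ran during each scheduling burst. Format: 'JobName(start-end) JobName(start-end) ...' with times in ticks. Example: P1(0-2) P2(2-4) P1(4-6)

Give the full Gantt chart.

t=0-2: P1@Q0 runs 2, rem=3, quantum used, demote→Q1. Q0=[P2,P3,P4] Q1=[P1] Q2=[]
t=2-4: P2@Q0 runs 2, rem=10, quantum used, demote→Q1. Q0=[P3,P4] Q1=[P1,P2] Q2=[]
t=4-6: P3@Q0 runs 2, rem=9, quantum used, demote→Q1. Q0=[P4] Q1=[P1,P2,P3] Q2=[]
t=6-8: P4@Q0 runs 2, rem=4, I/O yield, promote→Q0. Q0=[P4] Q1=[P1,P2,P3] Q2=[]
t=8-10: P4@Q0 runs 2, rem=2, I/O yield, promote→Q0. Q0=[P4] Q1=[P1,P2,P3] Q2=[]
t=10-12: P4@Q0 runs 2, rem=0, completes. Q0=[] Q1=[P1,P2,P3] Q2=[]
t=12-15: P1@Q1 runs 3, rem=0, completes. Q0=[] Q1=[P2,P3] Q2=[]
t=15-18: P2@Q1 runs 3, rem=7, I/O yield, promote→Q0. Q0=[P2] Q1=[P3] Q2=[]
t=18-20: P2@Q0 runs 2, rem=5, quantum used, demote→Q1. Q0=[] Q1=[P3,P2] Q2=[]
t=20-25: P3@Q1 runs 5, rem=4, quantum used, demote→Q2. Q0=[] Q1=[P2] Q2=[P3]
t=25-28: P2@Q1 runs 3, rem=2, I/O yield, promote→Q0. Q0=[P2] Q1=[] Q2=[P3]
t=28-30: P2@Q0 runs 2, rem=0, completes. Q0=[] Q1=[] Q2=[P3]
t=30-34: P3@Q2 runs 4, rem=0, completes. Q0=[] Q1=[] Q2=[]

Answer: P1(0-2) P2(2-4) P3(4-6) P4(6-8) P4(8-10) P4(10-12) P1(12-15) P2(15-18) P2(18-20) P3(20-25) P2(25-28) P2(28-30) P3(30-34)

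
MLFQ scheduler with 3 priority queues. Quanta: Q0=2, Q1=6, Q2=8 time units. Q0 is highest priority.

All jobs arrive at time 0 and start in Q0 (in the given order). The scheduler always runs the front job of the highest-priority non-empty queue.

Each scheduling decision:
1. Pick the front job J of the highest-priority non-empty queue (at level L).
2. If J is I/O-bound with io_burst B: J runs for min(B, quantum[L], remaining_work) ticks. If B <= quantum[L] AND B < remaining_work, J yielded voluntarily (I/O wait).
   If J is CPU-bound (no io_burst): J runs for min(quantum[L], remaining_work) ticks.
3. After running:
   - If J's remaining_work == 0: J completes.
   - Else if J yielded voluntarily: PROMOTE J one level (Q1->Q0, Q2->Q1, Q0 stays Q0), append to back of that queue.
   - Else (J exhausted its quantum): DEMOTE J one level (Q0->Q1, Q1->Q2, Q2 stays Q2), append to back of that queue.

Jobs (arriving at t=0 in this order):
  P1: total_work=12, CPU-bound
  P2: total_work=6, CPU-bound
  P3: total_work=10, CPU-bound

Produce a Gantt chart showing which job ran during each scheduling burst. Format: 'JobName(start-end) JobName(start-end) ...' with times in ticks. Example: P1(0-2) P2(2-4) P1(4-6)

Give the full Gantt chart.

Answer: P1(0-2) P2(2-4) P3(4-6) P1(6-12) P2(12-16) P3(16-22) P1(22-26) P3(26-28)

Derivation:
t=0-2: P1@Q0 runs 2, rem=10, quantum used, demote→Q1. Q0=[P2,P3] Q1=[P1] Q2=[]
t=2-4: P2@Q0 runs 2, rem=4, quantum used, demote→Q1. Q0=[P3] Q1=[P1,P2] Q2=[]
t=4-6: P3@Q0 runs 2, rem=8, quantum used, demote→Q1. Q0=[] Q1=[P1,P2,P3] Q2=[]
t=6-12: P1@Q1 runs 6, rem=4, quantum used, demote→Q2. Q0=[] Q1=[P2,P3] Q2=[P1]
t=12-16: P2@Q1 runs 4, rem=0, completes. Q0=[] Q1=[P3] Q2=[P1]
t=16-22: P3@Q1 runs 6, rem=2, quantum used, demote→Q2. Q0=[] Q1=[] Q2=[P1,P3]
t=22-26: P1@Q2 runs 4, rem=0, completes. Q0=[] Q1=[] Q2=[P3]
t=26-28: P3@Q2 runs 2, rem=0, completes. Q0=[] Q1=[] Q2=[]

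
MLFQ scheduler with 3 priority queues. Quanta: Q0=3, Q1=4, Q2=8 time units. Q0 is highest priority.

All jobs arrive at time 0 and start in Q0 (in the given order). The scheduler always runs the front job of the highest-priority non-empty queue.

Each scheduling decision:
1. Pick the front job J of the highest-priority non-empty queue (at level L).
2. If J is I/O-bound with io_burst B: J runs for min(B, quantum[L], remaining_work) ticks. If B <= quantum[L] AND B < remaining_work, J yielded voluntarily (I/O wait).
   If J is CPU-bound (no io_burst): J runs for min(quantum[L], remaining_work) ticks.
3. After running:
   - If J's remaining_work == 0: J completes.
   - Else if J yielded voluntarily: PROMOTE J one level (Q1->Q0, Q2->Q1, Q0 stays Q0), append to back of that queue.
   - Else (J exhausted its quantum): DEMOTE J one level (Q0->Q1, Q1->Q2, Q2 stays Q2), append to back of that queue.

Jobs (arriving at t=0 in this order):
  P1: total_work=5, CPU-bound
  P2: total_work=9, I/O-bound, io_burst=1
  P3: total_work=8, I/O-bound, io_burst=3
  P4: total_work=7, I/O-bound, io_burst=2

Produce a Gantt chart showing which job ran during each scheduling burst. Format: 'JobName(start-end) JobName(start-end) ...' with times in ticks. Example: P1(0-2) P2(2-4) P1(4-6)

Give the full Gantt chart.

Answer: P1(0-3) P2(3-4) P3(4-7) P4(7-9) P2(9-10) P3(10-13) P4(13-15) P2(15-16) P3(16-18) P4(18-20) P2(20-21) P4(21-22) P2(22-23) P2(23-24) P2(24-25) P2(25-26) P2(26-27) P1(27-29)

Derivation:
t=0-3: P1@Q0 runs 3, rem=2, quantum used, demote→Q1. Q0=[P2,P3,P4] Q1=[P1] Q2=[]
t=3-4: P2@Q0 runs 1, rem=8, I/O yield, promote→Q0. Q0=[P3,P4,P2] Q1=[P1] Q2=[]
t=4-7: P3@Q0 runs 3, rem=5, I/O yield, promote→Q0. Q0=[P4,P2,P3] Q1=[P1] Q2=[]
t=7-9: P4@Q0 runs 2, rem=5, I/O yield, promote→Q0. Q0=[P2,P3,P4] Q1=[P1] Q2=[]
t=9-10: P2@Q0 runs 1, rem=7, I/O yield, promote→Q0. Q0=[P3,P4,P2] Q1=[P1] Q2=[]
t=10-13: P3@Q0 runs 3, rem=2, I/O yield, promote→Q0. Q0=[P4,P2,P3] Q1=[P1] Q2=[]
t=13-15: P4@Q0 runs 2, rem=3, I/O yield, promote→Q0. Q0=[P2,P3,P4] Q1=[P1] Q2=[]
t=15-16: P2@Q0 runs 1, rem=6, I/O yield, promote→Q0. Q0=[P3,P4,P2] Q1=[P1] Q2=[]
t=16-18: P3@Q0 runs 2, rem=0, completes. Q0=[P4,P2] Q1=[P1] Q2=[]
t=18-20: P4@Q0 runs 2, rem=1, I/O yield, promote→Q0. Q0=[P2,P4] Q1=[P1] Q2=[]
t=20-21: P2@Q0 runs 1, rem=5, I/O yield, promote→Q0. Q0=[P4,P2] Q1=[P1] Q2=[]
t=21-22: P4@Q0 runs 1, rem=0, completes. Q0=[P2] Q1=[P1] Q2=[]
t=22-23: P2@Q0 runs 1, rem=4, I/O yield, promote→Q0. Q0=[P2] Q1=[P1] Q2=[]
t=23-24: P2@Q0 runs 1, rem=3, I/O yield, promote→Q0. Q0=[P2] Q1=[P1] Q2=[]
t=24-25: P2@Q0 runs 1, rem=2, I/O yield, promote→Q0. Q0=[P2] Q1=[P1] Q2=[]
t=25-26: P2@Q0 runs 1, rem=1, I/O yield, promote→Q0. Q0=[P2] Q1=[P1] Q2=[]
t=26-27: P2@Q0 runs 1, rem=0, completes. Q0=[] Q1=[P1] Q2=[]
t=27-29: P1@Q1 runs 2, rem=0, completes. Q0=[] Q1=[] Q2=[]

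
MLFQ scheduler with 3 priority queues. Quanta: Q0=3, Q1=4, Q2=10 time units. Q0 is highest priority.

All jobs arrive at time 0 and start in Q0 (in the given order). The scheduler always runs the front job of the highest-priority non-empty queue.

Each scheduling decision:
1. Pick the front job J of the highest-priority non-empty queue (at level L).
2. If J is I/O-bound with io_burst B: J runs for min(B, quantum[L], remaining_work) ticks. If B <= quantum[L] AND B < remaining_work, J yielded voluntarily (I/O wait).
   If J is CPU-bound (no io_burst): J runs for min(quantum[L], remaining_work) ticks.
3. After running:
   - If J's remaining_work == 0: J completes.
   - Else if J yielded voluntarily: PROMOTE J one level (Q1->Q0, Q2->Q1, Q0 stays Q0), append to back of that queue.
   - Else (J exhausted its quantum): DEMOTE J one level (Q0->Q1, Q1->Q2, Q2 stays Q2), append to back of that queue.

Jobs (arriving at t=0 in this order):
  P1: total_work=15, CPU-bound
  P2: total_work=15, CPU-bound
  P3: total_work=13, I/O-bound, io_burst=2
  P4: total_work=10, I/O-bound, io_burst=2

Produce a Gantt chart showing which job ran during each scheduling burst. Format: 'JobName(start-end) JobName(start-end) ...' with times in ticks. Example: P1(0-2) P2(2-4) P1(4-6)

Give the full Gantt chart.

t=0-3: P1@Q0 runs 3, rem=12, quantum used, demote→Q1. Q0=[P2,P3,P4] Q1=[P1] Q2=[]
t=3-6: P2@Q0 runs 3, rem=12, quantum used, demote→Q1. Q0=[P3,P4] Q1=[P1,P2] Q2=[]
t=6-8: P3@Q0 runs 2, rem=11, I/O yield, promote→Q0. Q0=[P4,P3] Q1=[P1,P2] Q2=[]
t=8-10: P4@Q0 runs 2, rem=8, I/O yield, promote→Q0. Q0=[P3,P4] Q1=[P1,P2] Q2=[]
t=10-12: P3@Q0 runs 2, rem=9, I/O yield, promote→Q0. Q0=[P4,P3] Q1=[P1,P2] Q2=[]
t=12-14: P4@Q0 runs 2, rem=6, I/O yield, promote→Q0. Q0=[P3,P4] Q1=[P1,P2] Q2=[]
t=14-16: P3@Q0 runs 2, rem=7, I/O yield, promote→Q0. Q0=[P4,P3] Q1=[P1,P2] Q2=[]
t=16-18: P4@Q0 runs 2, rem=4, I/O yield, promote→Q0. Q0=[P3,P4] Q1=[P1,P2] Q2=[]
t=18-20: P3@Q0 runs 2, rem=5, I/O yield, promote→Q0. Q0=[P4,P3] Q1=[P1,P2] Q2=[]
t=20-22: P4@Q0 runs 2, rem=2, I/O yield, promote→Q0. Q0=[P3,P4] Q1=[P1,P2] Q2=[]
t=22-24: P3@Q0 runs 2, rem=3, I/O yield, promote→Q0. Q0=[P4,P3] Q1=[P1,P2] Q2=[]
t=24-26: P4@Q0 runs 2, rem=0, completes. Q0=[P3] Q1=[P1,P2] Q2=[]
t=26-28: P3@Q0 runs 2, rem=1, I/O yield, promote→Q0. Q0=[P3] Q1=[P1,P2] Q2=[]
t=28-29: P3@Q0 runs 1, rem=0, completes. Q0=[] Q1=[P1,P2] Q2=[]
t=29-33: P1@Q1 runs 4, rem=8, quantum used, demote→Q2. Q0=[] Q1=[P2] Q2=[P1]
t=33-37: P2@Q1 runs 4, rem=8, quantum used, demote→Q2. Q0=[] Q1=[] Q2=[P1,P2]
t=37-45: P1@Q2 runs 8, rem=0, completes. Q0=[] Q1=[] Q2=[P2]
t=45-53: P2@Q2 runs 8, rem=0, completes. Q0=[] Q1=[] Q2=[]

Answer: P1(0-3) P2(3-6) P3(6-8) P4(8-10) P3(10-12) P4(12-14) P3(14-16) P4(16-18) P3(18-20) P4(20-22) P3(22-24) P4(24-26) P3(26-28) P3(28-29) P1(29-33) P2(33-37) P1(37-45) P2(45-53)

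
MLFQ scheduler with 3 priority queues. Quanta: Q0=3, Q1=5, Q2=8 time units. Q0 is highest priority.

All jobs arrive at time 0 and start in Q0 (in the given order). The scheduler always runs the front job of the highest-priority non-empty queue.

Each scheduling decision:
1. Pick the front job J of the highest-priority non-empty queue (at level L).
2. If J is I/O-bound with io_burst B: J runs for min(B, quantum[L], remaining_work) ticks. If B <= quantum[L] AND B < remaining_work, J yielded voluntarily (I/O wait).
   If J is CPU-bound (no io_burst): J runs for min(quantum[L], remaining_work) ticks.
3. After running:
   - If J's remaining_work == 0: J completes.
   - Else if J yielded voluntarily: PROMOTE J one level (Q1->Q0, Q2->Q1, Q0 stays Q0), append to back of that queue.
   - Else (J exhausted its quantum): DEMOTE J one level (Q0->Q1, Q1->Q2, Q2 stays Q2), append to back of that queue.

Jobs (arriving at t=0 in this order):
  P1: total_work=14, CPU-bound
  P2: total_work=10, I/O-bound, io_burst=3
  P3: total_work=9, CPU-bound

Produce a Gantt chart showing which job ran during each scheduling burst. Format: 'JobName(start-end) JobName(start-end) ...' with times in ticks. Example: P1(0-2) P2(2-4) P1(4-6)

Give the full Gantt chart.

t=0-3: P1@Q0 runs 3, rem=11, quantum used, demote→Q1. Q0=[P2,P3] Q1=[P1] Q2=[]
t=3-6: P2@Q0 runs 3, rem=7, I/O yield, promote→Q0. Q0=[P3,P2] Q1=[P1] Q2=[]
t=6-9: P3@Q0 runs 3, rem=6, quantum used, demote→Q1. Q0=[P2] Q1=[P1,P3] Q2=[]
t=9-12: P2@Q0 runs 3, rem=4, I/O yield, promote→Q0. Q0=[P2] Q1=[P1,P3] Q2=[]
t=12-15: P2@Q0 runs 3, rem=1, I/O yield, promote→Q0. Q0=[P2] Q1=[P1,P3] Q2=[]
t=15-16: P2@Q0 runs 1, rem=0, completes. Q0=[] Q1=[P1,P3] Q2=[]
t=16-21: P1@Q1 runs 5, rem=6, quantum used, demote→Q2. Q0=[] Q1=[P3] Q2=[P1]
t=21-26: P3@Q1 runs 5, rem=1, quantum used, demote→Q2. Q0=[] Q1=[] Q2=[P1,P3]
t=26-32: P1@Q2 runs 6, rem=0, completes. Q0=[] Q1=[] Q2=[P3]
t=32-33: P3@Q2 runs 1, rem=0, completes. Q0=[] Q1=[] Q2=[]

Answer: P1(0-3) P2(3-6) P3(6-9) P2(9-12) P2(12-15) P2(15-16) P1(16-21) P3(21-26) P1(26-32) P3(32-33)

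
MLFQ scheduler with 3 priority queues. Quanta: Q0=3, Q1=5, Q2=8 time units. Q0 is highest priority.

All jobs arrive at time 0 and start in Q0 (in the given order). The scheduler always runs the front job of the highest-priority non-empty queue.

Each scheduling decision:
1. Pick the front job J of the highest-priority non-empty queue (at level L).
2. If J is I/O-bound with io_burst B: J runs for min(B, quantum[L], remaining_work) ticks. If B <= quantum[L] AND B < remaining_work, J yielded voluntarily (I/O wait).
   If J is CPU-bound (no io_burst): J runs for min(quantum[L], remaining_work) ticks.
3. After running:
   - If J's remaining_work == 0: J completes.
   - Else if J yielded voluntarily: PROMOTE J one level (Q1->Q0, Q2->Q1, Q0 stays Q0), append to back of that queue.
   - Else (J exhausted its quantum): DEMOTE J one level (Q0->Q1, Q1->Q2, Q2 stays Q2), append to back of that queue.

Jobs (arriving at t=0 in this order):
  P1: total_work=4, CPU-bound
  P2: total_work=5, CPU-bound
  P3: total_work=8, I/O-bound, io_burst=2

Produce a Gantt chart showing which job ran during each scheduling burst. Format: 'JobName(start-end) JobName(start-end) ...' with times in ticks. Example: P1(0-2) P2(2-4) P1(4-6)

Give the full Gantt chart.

t=0-3: P1@Q0 runs 3, rem=1, quantum used, demote→Q1. Q0=[P2,P3] Q1=[P1] Q2=[]
t=3-6: P2@Q0 runs 3, rem=2, quantum used, demote→Q1. Q0=[P3] Q1=[P1,P2] Q2=[]
t=6-8: P3@Q0 runs 2, rem=6, I/O yield, promote→Q0. Q0=[P3] Q1=[P1,P2] Q2=[]
t=8-10: P3@Q0 runs 2, rem=4, I/O yield, promote→Q0. Q0=[P3] Q1=[P1,P2] Q2=[]
t=10-12: P3@Q0 runs 2, rem=2, I/O yield, promote→Q0. Q0=[P3] Q1=[P1,P2] Q2=[]
t=12-14: P3@Q0 runs 2, rem=0, completes. Q0=[] Q1=[P1,P2] Q2=[]
t=14-15: P1@Q1 runs 1, rem=0, completes. Q0=[] Q1=[P2] Q2=[]
t=15-17: P2@Q1 runs 2, rem=0, completes. Q0=[] Q1=[] Q2=[]

Answer: P1(0-3) P2(3-6) P3(6-8) P3(8-10) P3(10-12) P3(12-14) P1(14-15) P2(15-17)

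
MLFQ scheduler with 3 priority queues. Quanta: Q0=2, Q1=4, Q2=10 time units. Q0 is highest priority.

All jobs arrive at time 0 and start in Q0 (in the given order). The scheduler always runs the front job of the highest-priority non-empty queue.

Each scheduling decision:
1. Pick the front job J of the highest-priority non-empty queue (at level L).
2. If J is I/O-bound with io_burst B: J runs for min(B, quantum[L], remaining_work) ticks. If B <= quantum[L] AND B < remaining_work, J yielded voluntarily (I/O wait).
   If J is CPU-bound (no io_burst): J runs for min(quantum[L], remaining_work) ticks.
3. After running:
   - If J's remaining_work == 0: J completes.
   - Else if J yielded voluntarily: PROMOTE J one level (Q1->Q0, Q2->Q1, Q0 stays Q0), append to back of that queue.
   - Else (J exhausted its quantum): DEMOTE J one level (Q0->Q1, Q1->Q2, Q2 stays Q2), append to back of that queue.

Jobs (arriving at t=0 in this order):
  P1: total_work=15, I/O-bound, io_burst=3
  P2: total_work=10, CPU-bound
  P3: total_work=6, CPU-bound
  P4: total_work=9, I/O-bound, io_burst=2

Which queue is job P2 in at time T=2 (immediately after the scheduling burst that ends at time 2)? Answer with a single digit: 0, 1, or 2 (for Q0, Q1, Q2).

Answer: 0

Derivation:
t=0-2: P1@Q0 runs 2, rem=13, quantum used, demote→Q1. Q0=[P2,P3,P4] Q1=[P1] Q2=[]
t=2-4: P2@Q0 runs 2, rem=8, quantum used, demote→Q1. Q0=[P3,P4] Q1=[P1,P2] Q2=[]
t=4-6: P3@Q0 runs 2, rem=4, quantum used, demote→Q1. Q0=[P4] Q1=[P1,P2,P3] Q2=[]
t=6-8: P4@Q0 runs 2, rem=7, I/O yield, promote→Q0. Q0=[P4] Q1=[P1,P2,P3] Q2=[]
t=8-10: P4@Q0 runs 2, rem=5, I/O yield, promote→Q0. Q0=[P4] Q1=[P1,P2,P3] Q2=[]
t=10-12: P4@Q0 runs 2, rem=3, I/O yield, promote→Q0. Q0=[P4] Q1=[P1,P2,P3] Q2=[]
t=12-14: P4@Q0 runs 2, rem=1, I/O yield, promote→Q0. Q0=[P4] Q1=[P1,P2,P3] Q2=[]
t=14-15: P4@Q0 runs 1, rem=0, completes. Q0=[] Q1=[P1,P2,P3] Q2=[]
t=15-18: P1@Q1 runs 3, rem=10, I/O yield, promote→Q0. Q0=[P1] Q1=[P2,P3] Q2=[]
t=18-20: P1@Q0 runs 2, rem=8, quantum used, demote→Q1. Q0=[] Q1=[P2,P3,P1] Q2=[]
t=20-24: P2@Q1 runs 4, rem=4, quantum used, demote→Q2. Q0=[] Q1=[P3,P1] Q2=[P2]
t=24-28: P3@Q1 runs 4, rem=0, completes. Q0=[] Q1=[P1] Q2=[P2]
t=28-31: P1@Q1 runs 3, rem=5, I/O yield, promote→Q0. Q0=[P1] Q1=[] Q2=[P2]
t=31-33: P1@Q0 runs 2, rem=3, quantum used, demote→Q1. Q0=[] Q1=[P1] Q2=[P2]
t=33-36: P1@Q1 runs 3, rem=0, completes. Q0=[] Q1=[] Q2=[P2]
t=36-40: P2@Q2 runs 4, rem=0, completes. Q0=[] Q1=[] Q2=[]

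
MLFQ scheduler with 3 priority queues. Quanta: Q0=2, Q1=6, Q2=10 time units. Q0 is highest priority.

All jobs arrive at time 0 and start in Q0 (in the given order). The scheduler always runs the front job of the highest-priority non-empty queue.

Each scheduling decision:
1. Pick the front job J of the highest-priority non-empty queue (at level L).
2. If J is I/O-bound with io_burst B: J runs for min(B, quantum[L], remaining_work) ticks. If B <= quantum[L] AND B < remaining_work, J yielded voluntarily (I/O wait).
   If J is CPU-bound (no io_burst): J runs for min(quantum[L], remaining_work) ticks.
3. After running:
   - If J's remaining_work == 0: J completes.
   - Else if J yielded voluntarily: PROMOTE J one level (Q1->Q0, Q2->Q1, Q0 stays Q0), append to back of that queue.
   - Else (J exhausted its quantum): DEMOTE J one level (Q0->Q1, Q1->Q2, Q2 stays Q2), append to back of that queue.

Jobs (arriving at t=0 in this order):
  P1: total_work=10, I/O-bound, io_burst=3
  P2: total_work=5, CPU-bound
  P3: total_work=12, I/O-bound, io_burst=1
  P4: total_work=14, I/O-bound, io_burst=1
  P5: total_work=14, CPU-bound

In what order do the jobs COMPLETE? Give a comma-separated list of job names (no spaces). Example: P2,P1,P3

Answer: P3,P4,P2,P1,P5

Derivation:
t=0-2: P1@Q0 runs 2, rem=8, quantum used, demote→Q1. Q0=[P2,P3,P4,P5] Q1=[P1] Q2=[]
t=2-4: P2@Q0 runs 2, rem=3, quantum used, demote→Q1. Q0=[P3,P4,P5] Q1=[P1,P2] Q2=[]
t=4-5: P3@Q0 runs 1, rem=11, I/O yield, promote→Q0. Q0=[P4,P5,P3] Q1=[P1,P2] Q2=[]
t=5-6: P4@Q0 runs 1, rem=13, I/O yield, promote→Q0. Q0=[P5,P3,P4] Q1=[P1,P2] Q2=[]
t=6-8: P5@Q0 runs 2, rem=12, quantum used, demote→Q1. Q0=[P3,P4] Q1=[P1,P2,P5] Q2=[]
t=8-9: P3@Q0 runs 1, rem=10, I/O yield, promote→Q0. Q0=[P4,P3] Q1=[P1,P2,P5] Q2=[]
t=9-10: P4@Q0 runs 1, rem=12, I/O yield, promote→Q0. Q0=[P3,P4] Q1=[P1,P2,P5] Q2=[]
t=10-11: P3@Q0 runs 1, rem=9, I/O yield, promote→Q0. Q0=[P4,P3] Q1=[P1,P2,P5] Q2=[]
t=11-12: P4@Q0 runs 1, rem=11, I/O yield, promote→Q0. Q0=[P3,P4] Q1=[P1,P2,P5] Q2=[]
t=12-13: P3@Q0 runs 1, rem=8, I/O yield, promote→Q0. Q0=[P4,P3] Q1=[P1,P2,P5] Q2=[]
t=13-14: P4@Q0 runs 1, rem=10, I/O yield, promote→Q0. Q0=[P3,P4] Q1=[P1,P2,P5] Q2=[]
t=14-15: P3@Q0 runs 1, rem=7, I/O yield, promote→Q0. Q0=[P4,P3] Q1=[P1,P2,P5] Q2=[]
t=15-16: P4@Q0 runs 1, rem=9, I/O yield, promote→Q0. Q0=[P3,P4] Q1=[P1,P2,P5] Q2=[]
t=16-17: P3@Q0 runs 1, rem=6, I/O yield, promote→Q0. Q0=[P4,P3] Q1=[P1,P2,P5] Q2=[]
t=17-18: P4@Q0 runs 1, rem=8, I/O yield, promote→Q0. Q0=[P3,P4] Q1=[P1,P2,P5] Q2=[]
t=18-19: P3@Q0 runs 1, rem=5, I/O yield, promote→Q0. Q0=[P4,P3] Q1=[P1,P2,P5] Q2=[]
t=19-20: P4@Q0 runs 1, rem=7, I/O yield, promote→Q0. Q0=[P3,P4] Q1=[P1,P2,P5] Q2=[]
t=20-21: P3@Q0 runs 1, rem=4, I/O yield, promote→Q0. Q0=[P4,P3] Q1=[P1,P2,P5] Q2=[]
t=21-22: P4@Q0 runs 1, rem=6, I/O yield, promote→Q0. Q0=[P3,P4] Q1=[P1,P2,P5] Q2=[]
t=22-23: P3@Q0 runs 1, rem=3, I/O yield, promote→Q0. Q0=[P4,P3] Q1=[P1,P2,P5] Q2=[]
t=23-24: P4@Q0 runs 1, rem=5, I/O yield, promote→Q0. Q0=[P3,P4] Q1=[P1,P2,P5] Q2=[]
t=24-25: P3@Q0 runs 1, rem=2, I/O yield, promote→Q0. Q0=[P4,P3] Q1=[P1,P2,P5] Q2=[]
t=25-26: P4@Q0 runs 1, rem=4, I/O yield, promote→Q0. Q0=[P3,P4] Q1=[P1,P2,P5] Q2=[]
t=26-27: P3@Q0 runs 1, rem=1, I/O yield, promote→Q0. Q0=[P4,P3] Q1=[P1,P2,P5] Q2=[]
t=27-28: P4@Q0 runs 1, rem=3, I/O yield, promote→Q0. Q0=[P3,P4] Q1=[P1,P2,P5] Q2=[]
t=28-29: P3@Q0 runs 1, rem=0, completes. Q0=[P4] Q1=[P1,P2,P5] Q2=[]
t=29-30: P4@Q0 runs 1, rem=2, I/O yield, promote→Q0. Q0=[P4] Q1=[P1,P2,P5] Q2=[]
t=30-31: P4@Q0 runs 1, rem=1, I/O yield, promote→Q0. Q0=[P4] Q1=[P1,P2,P5] Q2=[]
t=31-32: P4@Q0 runs 1, rem=0, completes. Q0=[] Q1=[P1,P2,P5] Q2=[]
t=32-35: P1@Q1 runs 3, rem=5, I/O yield, promote→Q0. Q0=[P1] Q1=[P2,P5] Q2=[]
t=35-37: P1@Q0 runs 2, rem=3, quantum used, demote→Q1. Q0=[] Q1=[P2,P5,P1] Q2=[]
t=37-40: P2@Q1 runs 3, rem=0, completes. Q0=[] Q1=[P5,P1] Q2=[]
t=40-46: P5@Q1 runs 6, rem=6, quantum used, demote→Q2. Q0=[] Q1=[P1] Q2=[P5]
t=46-49: P1@Q1 runs 3, rem=0, completes. Q0=[] Q1=[] Q2=[P5]
t=49-55: P5@Q2 runs 6, rem=0, completes. Q0=[] Q1=[] Q2=[]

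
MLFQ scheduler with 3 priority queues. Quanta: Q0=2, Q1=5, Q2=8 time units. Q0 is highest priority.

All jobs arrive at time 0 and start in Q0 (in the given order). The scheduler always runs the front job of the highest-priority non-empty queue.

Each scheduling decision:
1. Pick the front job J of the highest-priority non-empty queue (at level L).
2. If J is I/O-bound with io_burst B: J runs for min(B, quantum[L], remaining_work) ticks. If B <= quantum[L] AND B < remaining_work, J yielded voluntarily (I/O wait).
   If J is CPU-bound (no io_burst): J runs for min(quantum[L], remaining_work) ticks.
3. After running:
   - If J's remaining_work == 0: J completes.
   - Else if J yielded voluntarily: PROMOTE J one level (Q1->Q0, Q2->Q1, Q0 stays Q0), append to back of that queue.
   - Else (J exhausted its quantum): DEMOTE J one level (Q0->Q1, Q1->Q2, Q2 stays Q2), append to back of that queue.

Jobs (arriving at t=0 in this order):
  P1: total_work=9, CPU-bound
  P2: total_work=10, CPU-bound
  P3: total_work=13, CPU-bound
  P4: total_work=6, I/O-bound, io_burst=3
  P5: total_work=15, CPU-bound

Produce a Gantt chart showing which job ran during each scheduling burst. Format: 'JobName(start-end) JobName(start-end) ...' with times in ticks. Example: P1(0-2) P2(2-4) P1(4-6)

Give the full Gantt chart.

Answer: P1(0-2) P2(2-4) P3(4-6) P4(6-8) P5(8-10) P1(10-15) P2(15-20) P3(20-25) P4(25-28) P4(28-29) P5(29-34) P1(34-36) P2(36-39) P3(39-45) P5(45-53)

Derivation:
t=0-2: P1@Q0 runs 2, rem=7, quantum used, demote→Q1. Q0=[P2,P3,P4,P5] Q1=[P1] Q2=[]
t=2-4: P2@Q0 runs 2, rem=8, quantum used, demote→Q1. Q0=[P3,P4,P5] Q1=[P1,P2] Q2=[]
t=4-6: P3@Q0 runs 2, rem=11, quantum used, demote→Q1. Q0=[P4,P5] Q1=[P1,P2,P3] Q2=[]
t=6-8: P4@Q0 runs 2, rem=4, quantum used, demote→Q1. Q0=[P5] Q1=[P1,P2,P3,P4] Q2=[]
t=8-10: P5@Q0 runs 2, rem=13, quantum used, demote→Q1. Q0=[] Q1=[P1,P2,P3,P4,P5] Q2=[]
t=10-15: P1@Q1 runs 5, rem=2, quantum used, demote→Q2. Q0=[] Q1=[P2,P3,P4,P5] Q2=[P1]
t=15-20: P2@Q1 runs 5, rem=3, quantum used, demote→Q2. Q0=[] Q1=[P3,P4,P5] Q2=[P1,P2]
t=20-25: P3@Q1 runs 5, rem=6, quantum used, demote→Q2. Q0=[] Q1=[P4,P5] Q2=[P1,P2,P3]
t=25-28: P4@Q1 runs 3, rem=1, I/O yield, promote→Q0. Q0=[P4] Q1=[P5] Q2=[P1,P2,P3]
t=28-29: P4@Q0 runs 1, rem=0, completes. Q0=[] Q1=[P5] Q2=[P1,P2,P3]
t=29-34: P5@Q1 runs 5, rem=8, quantum used, demote→Q2. Q0=[] Q1=[] Q2=[P1,P2,P3,P5]
t=34-36: P1@Q2 runs 2, rem=0, completes. Q0=[] Q1=[] Q2=[P2,P3,P5]
t=36-39: P2@Q2 runs 3, rem=0, completes. Q0=[] Q1=[] Q2=[P3,P5]
t=39-45: P3@Q2 runs 6, rem=0, completes. Q0=[] Q1=[] Q2=[P5]
t=45-53: P5@Q2 runs 8, rem=0, completes. Q0=[] Q1=[] Q2=[]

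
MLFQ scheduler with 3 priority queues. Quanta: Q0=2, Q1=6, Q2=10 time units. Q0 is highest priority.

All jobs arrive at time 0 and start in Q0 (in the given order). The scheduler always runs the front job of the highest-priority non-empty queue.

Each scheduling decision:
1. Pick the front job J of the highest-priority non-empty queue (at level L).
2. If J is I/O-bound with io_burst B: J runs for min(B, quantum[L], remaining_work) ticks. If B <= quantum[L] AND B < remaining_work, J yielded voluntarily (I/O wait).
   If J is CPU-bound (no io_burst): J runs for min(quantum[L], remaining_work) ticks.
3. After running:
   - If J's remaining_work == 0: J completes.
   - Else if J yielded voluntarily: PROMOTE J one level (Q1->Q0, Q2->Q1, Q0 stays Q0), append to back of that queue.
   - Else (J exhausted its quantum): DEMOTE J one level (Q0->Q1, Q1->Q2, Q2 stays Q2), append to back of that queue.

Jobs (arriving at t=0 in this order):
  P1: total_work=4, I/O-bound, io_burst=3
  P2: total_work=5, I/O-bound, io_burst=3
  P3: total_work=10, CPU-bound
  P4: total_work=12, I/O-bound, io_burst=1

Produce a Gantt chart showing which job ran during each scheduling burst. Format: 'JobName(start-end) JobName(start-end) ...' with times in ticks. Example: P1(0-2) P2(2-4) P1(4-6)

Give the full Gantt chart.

t=0-2: P1@Q0 runs 2, rem=2, quantum used, demote→Q1. Q0=[P2,P3,P4] Q1=[P1] Q2=[]
t=2-4: P2@Q0 runs 2, rem=3, quantum used, demote→Q1. Q0=[P3,P4] Q1=[P1,P2] Q2=[]
t=4-6: P3@Q0 runs 2, rem=8, quantum used, demote→Q1. Q0=[P4] Q1=[P1,P2,P3] Q2=[]
t=6-7: P4@Q0 runs 1, rem=11, I/O yield, promote→Q0. Q0=[P4] Q1=[P1,P2,P3] Q2=[]
t=7-8: P4@Q0 runs 1, rem=10, I/O yield, promote→Q0. Q0=[P4] Q1=[P1,P2,P3] Q2=[]
t=8-9: P4@Q0 runs 1, rem=9, I/O yield, promote→Q0. Q0=[P4] Q1=[P1,P2,P3] Q2=[]
t=9-10: P4@Q0 runs 1, rem=8, I/O yield, promote→Q0. Q0=[P4] Q1=[P1,P2,P3] Q2=[]
t=10-11: P4@Q0 runs 1, rem=7, I/O yield, promote→Q0. Q0=[P4] Q1=[P1,P2,P3] Q2=[]
t=11-12: P4@Q0 runs 1, rem=6, I/O yield, promote→Q0. Q0=[P4] Q1=[P1,P2,P3] Q2=[]
t=12-13: P4@Q0 runs 1, rem=5, I/O yield, promote→Q0. Q0=[P4] Q1=[P1,P2,P3] Q2=[]
t=13-14: P4@Q0 runs 1, rem=4, I/O yield, promote→Q0. Q0=[P4] Q1=[P1,P2,P3] Q2=[]
t=14-15: P4@Q0 runs 1, rem=3, I/O yield, promote→Q0. Q0=[P4] Q1=[P1,P2,P3] Q2=[]
t=15-16: P4@Q0 runs 1, rem=2, I/O yield, promote→Q0. Q0=[P4] Q1=[P1,P2,P3] Q2=[]
t=16-17: P4@Q0 runs 1, rem=1, I/O yield, promote→Q0. Q0=[P4] Q1=[P1,P2,P3] Q2=[]
t=17-18: P4@Q0 runs 1, rem=0, completes. Q0=[] Q1=[P1,P2,P3] Q2=[]
t=18-20: P1@Q1 runs 2, rem=0, completes. Q0=[] Q1=[P2,P3] Q2=[]
t=20-23: P2@Q1 runs 3, rem=0, completes. Q0=[] Q1=[P3] Q2=[]
t=23-29: P3@Q1 runs 6, rem=2, quantum used, demote→Q2. Q0=[] Q1=[] Q2=[P3]
t=29-31: P3@Q2 runs 2, rem=0, completes. Q0=[] Q1=[] Q2=[]

Answer: P1(0-2) P2(2-4) P3(4-6) P4(6-7) P4(7-8) P4(8-9) P4(9-10) P4(10-11) P4(11-12) P4(12-13) P4(13-14) P4(14-15) P4(15-16) P4(16-17) P4(17-18) P1(18-20) P2(20-23) P3(23-29) P3(29-31)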